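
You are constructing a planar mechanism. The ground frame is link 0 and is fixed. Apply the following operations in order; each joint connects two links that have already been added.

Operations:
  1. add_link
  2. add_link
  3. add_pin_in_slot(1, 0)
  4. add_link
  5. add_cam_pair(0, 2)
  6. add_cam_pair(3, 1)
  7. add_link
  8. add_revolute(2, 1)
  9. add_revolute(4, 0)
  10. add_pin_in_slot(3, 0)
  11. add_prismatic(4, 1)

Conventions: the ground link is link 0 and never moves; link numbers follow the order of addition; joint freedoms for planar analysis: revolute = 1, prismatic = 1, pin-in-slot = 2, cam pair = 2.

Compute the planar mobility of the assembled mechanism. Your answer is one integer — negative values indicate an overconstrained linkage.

L=1 J1=0 J2=0
add link → L=2 J1=0 J2=0
add link → L=3 J1=0 J2=0
PS@1,0 dof=2 J2 → L=3 J1=0 J2=1
add link → L=4 J1=0 J2=1
C@0,2 dof=2 J2 → L=4 J1=0 J2=2
C@3,1 dof=2 J2 → L=4 J1=0 J2=3
add link → L=5 J1=0 J2=3
R@2,1 dof=1 J1 → L=5 J1=1 J2=3
R@4,0 dof=1 J1 → L=5 J1=2 J2=3
PS@3,0 dof=2 J2 → L=5 J1=2 J2=4
P@4,1 dof=1 J1 → L=5 J1=3 J2=4
M=3(L−1)−2J1−J2=3·4−2·3−4=2

M = 2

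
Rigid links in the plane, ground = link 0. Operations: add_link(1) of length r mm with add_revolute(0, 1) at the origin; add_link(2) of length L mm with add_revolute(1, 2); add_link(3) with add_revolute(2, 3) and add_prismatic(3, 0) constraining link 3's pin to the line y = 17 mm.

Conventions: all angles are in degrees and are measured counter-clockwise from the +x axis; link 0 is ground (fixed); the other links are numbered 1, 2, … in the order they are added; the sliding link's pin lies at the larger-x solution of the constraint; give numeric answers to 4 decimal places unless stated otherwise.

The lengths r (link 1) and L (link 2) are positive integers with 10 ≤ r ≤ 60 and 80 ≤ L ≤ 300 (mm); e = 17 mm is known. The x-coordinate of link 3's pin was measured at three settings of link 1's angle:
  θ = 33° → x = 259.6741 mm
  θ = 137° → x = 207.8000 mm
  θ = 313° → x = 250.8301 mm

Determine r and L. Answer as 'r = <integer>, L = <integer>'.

constraint per measurement: (x − r cos θ)² + (r sin θ − e)² = L²
subtracting the θ₁ and θ₂ equations cancels the r² and L² terms:
r = (x₁² − x₂²) / (2[(x₁cos θ₁ + e sin θ₁) − (x₂cos θ₂ + e sin θ₂)]) = 33.0000 → r = 33
L² = (x₁ − r cos θ₁)² + (r sin θ₁ − e)² = 53824.0056 → L = 232.0000 → L = 232
check at θ₃=313°: x = 250.8301 (printed 250.8301) ✓

r = 33, L = 232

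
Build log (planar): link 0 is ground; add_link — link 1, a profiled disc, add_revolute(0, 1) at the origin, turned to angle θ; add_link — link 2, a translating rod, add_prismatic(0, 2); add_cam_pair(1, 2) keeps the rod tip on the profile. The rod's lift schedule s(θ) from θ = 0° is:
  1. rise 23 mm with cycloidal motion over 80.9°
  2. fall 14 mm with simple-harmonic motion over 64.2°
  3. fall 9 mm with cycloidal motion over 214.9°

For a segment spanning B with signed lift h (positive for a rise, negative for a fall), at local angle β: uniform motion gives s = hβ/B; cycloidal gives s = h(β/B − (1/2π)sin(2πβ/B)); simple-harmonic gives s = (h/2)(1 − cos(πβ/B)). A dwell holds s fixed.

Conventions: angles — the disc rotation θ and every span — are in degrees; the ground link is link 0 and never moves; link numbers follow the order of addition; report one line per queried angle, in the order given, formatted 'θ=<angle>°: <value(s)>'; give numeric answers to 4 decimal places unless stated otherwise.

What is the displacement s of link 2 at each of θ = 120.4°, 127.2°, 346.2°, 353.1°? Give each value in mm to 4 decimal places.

seg 1 [0°–80.9°] cycloidal, h=23: full span → s += 23 → s = 23.0000
seg 2 [80.9°–145.1°] simple-harmonic, h=-14: θ=120.4° here. β=39.5, B=64.2. -14/2·(1 − cos(π·0.6153)) = -9.4798 → s = 13.5202
seg 2 [80.9°–145.1°] simple-harmonic, h=-14: θ=127.2° here. β=46.3, B=64.2. -14/2·(1 − cos(π·0.7212)) = -11.4820 → s = 11.5180
seg 2 [80.9°–145.1°] simple-harmonic, h=-14: full span → s += -14 → s = 9.0000
seg 3 [145.1°–360°] cycloidal, h=-9: θ=346.2° here. β=201.1, B=214.9. -9·(0.9358 − sin(2π·0.9358)/(2π)) = -8.9844 → s = 0.0156
seg 3 [145.1°–360°] cycloidal, h=-9: θ=353.1° here. β=208, B=214.9. -9·(0.9679 − sin(2π·0.9679)/(2π)) = -8.9980 → s = 0.0020

θ=120.4°: 13.5202
θ=127.2°: 11.5180
θ=346.2°: 0.0156
θ=353.1°: 0.0020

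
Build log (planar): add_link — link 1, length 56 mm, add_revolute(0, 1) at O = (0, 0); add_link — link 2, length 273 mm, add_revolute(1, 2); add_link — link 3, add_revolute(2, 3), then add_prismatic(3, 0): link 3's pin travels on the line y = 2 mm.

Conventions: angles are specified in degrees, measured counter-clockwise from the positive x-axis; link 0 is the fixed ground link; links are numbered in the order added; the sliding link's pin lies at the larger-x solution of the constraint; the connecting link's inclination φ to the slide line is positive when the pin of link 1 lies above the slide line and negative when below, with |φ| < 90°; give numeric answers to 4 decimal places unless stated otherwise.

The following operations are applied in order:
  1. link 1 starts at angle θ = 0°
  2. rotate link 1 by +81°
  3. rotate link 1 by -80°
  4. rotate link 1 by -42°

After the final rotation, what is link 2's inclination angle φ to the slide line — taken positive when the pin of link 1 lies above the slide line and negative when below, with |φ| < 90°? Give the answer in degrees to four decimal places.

geometry: r = 56 mm, L = 273 mm, e = 2 mm; θ starts at 0°
rotate link 1 by +81°: θ ← 0° +81° = 81°
rotate link 1 by -80°: θ ← 81° -80° = 1°
rotate link 1 by -42°: θ ← 1° -42° = -41°
h = r sin θ − e = -36.739306 − 2 = -38.739306
sin φ = h / L = -38.739306 / 273 = -0.14190222
φ = arcsin(-0.14190222) = -8.157934°

-8.1579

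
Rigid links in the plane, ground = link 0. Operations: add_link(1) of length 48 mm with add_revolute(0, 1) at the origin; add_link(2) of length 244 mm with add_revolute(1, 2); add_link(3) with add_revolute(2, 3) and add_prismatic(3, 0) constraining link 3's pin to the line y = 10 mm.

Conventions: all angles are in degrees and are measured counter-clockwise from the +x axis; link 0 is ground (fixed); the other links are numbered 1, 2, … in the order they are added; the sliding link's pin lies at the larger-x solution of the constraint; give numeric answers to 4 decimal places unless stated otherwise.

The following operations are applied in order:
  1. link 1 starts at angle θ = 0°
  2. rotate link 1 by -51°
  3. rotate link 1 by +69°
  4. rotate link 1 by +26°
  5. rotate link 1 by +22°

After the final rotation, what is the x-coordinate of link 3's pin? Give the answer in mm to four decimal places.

geometry: r = 48 mm, L = 244 mm, e = 10 mm; θ starts at 0°
rotate link 1 by -51°: θ ← 0° -51° = -51°
rotate link 1 by +69°: θ ← -51° +69° = 18°
rotate link 1 by +26°: θ ← 18° +26° = 44°
rotate link 1 by +22°: θ ← 44° +22° = 66°
crank pin P = (r cos θ, r sin θ) = (19.523359, 43.850182)
h = r sin θ − e = 43.850182 − 10 = 33.850182
x = r cos θ + √(L² − h²) = 19.523359 + 241.640570 = 261.163929

261.1639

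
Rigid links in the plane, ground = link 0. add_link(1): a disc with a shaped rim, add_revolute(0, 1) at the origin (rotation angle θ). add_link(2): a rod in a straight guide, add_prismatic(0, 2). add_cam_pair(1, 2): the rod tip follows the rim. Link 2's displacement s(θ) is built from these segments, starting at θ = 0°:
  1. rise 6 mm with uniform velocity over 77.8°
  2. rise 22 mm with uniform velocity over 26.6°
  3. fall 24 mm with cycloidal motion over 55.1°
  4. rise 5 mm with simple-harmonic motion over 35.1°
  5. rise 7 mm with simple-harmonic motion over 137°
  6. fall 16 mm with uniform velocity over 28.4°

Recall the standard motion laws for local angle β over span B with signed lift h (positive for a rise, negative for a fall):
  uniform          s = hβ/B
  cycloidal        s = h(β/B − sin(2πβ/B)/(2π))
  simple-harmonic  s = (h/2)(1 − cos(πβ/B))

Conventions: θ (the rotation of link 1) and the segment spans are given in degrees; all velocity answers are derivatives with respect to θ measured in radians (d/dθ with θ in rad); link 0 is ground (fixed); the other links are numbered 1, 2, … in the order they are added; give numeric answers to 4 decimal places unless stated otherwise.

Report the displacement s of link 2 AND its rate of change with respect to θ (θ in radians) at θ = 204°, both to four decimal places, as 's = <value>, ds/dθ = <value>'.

segment 1 (0° to 77.8°, uniform, h = 6) is passed completely: s = 0.0000 + (6) = 6.0000
segment 2 (77.8° to 104.4°, uniform, h = 22) is passed completely: s = 6.0000 + (22) = 28.0000
segment 3 (104.4° to 159.5°, cycloidal, h = -24) is passed completely: s = 28.0000 + (-24) = 4.0000
segment 4 (159.5° to 194.6°, simple-harmonic, h = 5) is passed completely: s = 4.0000 + (5) = 9.0000
θ = 204° falls in segment 5 (194.6° to 331.6°, simple-harmonic, h = 7): β = 204 − 194.6 = 9.4°, B = 137°; Δs = 7/2·(1 − cos(π·0.0686)) = 0.0810; s = 9.0000 + 0.0810 = 9.0810
velocity in seg [194.6°–331.6°] (simple-harmonic), θ in radians: β = 9.4° = 0.1641 rad, B = 137° = 2.3911 rad; ds/dθ = (πh/(2B)) sin(πβ/B) = (π·7/(2·2.3911)) sin(π·0.0686) = 0.983578 mm/rad

s = 9.0810, ds/dθ = 0.9836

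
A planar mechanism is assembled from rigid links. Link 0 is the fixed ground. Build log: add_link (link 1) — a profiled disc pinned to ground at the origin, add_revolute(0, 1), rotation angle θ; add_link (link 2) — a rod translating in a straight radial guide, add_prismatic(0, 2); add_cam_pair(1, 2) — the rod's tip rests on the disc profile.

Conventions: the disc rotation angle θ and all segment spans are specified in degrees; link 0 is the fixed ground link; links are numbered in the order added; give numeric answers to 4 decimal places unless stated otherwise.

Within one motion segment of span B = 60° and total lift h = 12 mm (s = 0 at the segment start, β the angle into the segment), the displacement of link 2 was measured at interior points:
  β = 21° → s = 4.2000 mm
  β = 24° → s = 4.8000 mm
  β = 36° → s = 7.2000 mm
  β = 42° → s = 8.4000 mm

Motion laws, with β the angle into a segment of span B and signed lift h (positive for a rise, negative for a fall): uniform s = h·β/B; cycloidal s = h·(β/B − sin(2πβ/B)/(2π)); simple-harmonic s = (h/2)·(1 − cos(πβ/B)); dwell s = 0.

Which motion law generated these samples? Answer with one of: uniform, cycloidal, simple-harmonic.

candidates at β/B = r: uniform s = h·r (linear in β); cycloidal s = h·(r − sin(2πr)/(2π)); simple-harmonic s = (h/2)(1 − cos(πr))
β=21°: printed 4.2000 | uniform 4.2000, cycloidal 2.6549, simple-harmonic 3.2761
β=24°: printed 4.8000 | uniform 4.8000, cycloidal 3.6774, simple-harmonic 4.1459
β=36°: printed 7.2000 | uniform 7.2000, cycloidal 8.3226, simple-harmonic 7.8541
β=42°: printed 8.4000 | uniform 8.4000, cycloidal 10.2164, simple-harmonic 9.5267
only one law matches every sample → uniform

uniform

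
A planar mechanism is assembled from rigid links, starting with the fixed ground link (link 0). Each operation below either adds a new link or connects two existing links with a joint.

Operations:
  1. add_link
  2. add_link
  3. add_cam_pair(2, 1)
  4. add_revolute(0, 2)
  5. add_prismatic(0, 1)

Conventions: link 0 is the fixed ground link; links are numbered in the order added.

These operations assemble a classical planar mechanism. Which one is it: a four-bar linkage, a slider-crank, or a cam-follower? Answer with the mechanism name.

links: 3 (incl. ground); joints: 1 revolute, 1 prismatic, 1 higher (cam) pair, forming one closed loop
3 links, revolute + prismatic + higher pair in one loop → cam-follower

cam-follower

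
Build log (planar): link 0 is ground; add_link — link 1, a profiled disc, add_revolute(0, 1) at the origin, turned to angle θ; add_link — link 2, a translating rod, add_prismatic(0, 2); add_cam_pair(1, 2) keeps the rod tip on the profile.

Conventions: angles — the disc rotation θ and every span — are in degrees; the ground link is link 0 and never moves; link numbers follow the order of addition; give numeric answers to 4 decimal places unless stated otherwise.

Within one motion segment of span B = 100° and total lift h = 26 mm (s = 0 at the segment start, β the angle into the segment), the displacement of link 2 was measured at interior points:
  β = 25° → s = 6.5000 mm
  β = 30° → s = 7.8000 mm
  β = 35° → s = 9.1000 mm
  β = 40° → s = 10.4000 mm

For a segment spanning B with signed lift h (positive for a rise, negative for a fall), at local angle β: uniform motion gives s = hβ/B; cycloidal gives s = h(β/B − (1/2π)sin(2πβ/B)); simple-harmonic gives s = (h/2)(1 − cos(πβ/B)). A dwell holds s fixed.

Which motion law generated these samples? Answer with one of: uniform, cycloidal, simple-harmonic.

candidates at β/B = r: uniform s = h·r (linear in β); cycloidal s = h·(r − sin(2πr)/(2π)); simple-harmonic s = (h/2)(1 − cos(πr))
β=25°: printed 6.5000 | uniform 6.5000, cycloidal 2.3620, simple-harmonic 3.8076
β=30°: printed 7.8000 | uniform 7.8000, cycloidal 3.8645, simple-harmonic 5.3588
β=35°: printed 9.1000 | uniform 9.1000, cycloidal 5.7523, simple-harmonic 7.0981
β=40°: printed 10.4000 | uniform 10.4000, cycloidal 7.9677, simple-harmonic 8.9828
only one law matches every sample → uniform

uniform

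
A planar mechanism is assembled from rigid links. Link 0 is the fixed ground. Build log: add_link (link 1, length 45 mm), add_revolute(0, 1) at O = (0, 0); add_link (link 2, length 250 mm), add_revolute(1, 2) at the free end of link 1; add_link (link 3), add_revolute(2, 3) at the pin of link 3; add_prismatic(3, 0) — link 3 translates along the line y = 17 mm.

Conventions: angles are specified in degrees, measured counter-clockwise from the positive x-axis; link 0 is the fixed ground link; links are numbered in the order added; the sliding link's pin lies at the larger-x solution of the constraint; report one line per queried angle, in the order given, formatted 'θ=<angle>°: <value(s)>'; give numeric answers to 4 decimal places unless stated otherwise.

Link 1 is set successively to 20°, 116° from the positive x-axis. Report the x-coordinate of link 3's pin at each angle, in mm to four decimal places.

geometry: r = 45 mm, L = 250 mm, e = 17 mm
θ=20°: crank pin P = (r cos θ, r sin θ) = (42.286168, 15.390906)
θ=20°: h = r sin θ − e = 15.390906 − 17 = -1.609094
θ=20°: x = r cos θ + √(L² − h²) = 42.286168 + 249.994822 = 292.280990
θ=116°: crank pin P = (r cos θ, r sin θ) = (-19.726702, 40.445732)
θ=116°: h = r sin θ − e = 40.445732 − 17 = 23.445732
θ=116°: x = r cos θ + √(L² − h²) = -19.726702 + 248.898167 = 229.171466

θ=20°: 292.2810
θ=116°: 229.1715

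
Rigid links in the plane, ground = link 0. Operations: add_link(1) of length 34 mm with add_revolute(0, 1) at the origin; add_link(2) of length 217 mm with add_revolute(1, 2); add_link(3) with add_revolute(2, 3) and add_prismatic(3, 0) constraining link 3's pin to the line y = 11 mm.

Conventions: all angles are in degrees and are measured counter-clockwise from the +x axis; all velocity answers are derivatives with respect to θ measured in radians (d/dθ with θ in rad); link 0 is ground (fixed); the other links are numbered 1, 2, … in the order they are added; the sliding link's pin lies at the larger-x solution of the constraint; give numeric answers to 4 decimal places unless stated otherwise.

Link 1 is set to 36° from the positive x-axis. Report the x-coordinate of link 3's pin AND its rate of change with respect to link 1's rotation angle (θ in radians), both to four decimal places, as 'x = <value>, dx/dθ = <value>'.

geometry: r = 34 mm, L = 217 mm, e = 11 mm
crank pin P = (r cos θ, r sin θ) = (27.506578, 19.984699)
h = r sin θ − e = 19.984699 − 11 = 8.984699
x = r cos θ + √(L² − h²) = 27.506578 + 216.813918 = 244.320496
dx/dθ = −r sin θ − h·r cos θ/√(L² − h²) (θ in radians; h = 8.984699) = -21.124562

x = 244.3205, dx/dθ = -21.1246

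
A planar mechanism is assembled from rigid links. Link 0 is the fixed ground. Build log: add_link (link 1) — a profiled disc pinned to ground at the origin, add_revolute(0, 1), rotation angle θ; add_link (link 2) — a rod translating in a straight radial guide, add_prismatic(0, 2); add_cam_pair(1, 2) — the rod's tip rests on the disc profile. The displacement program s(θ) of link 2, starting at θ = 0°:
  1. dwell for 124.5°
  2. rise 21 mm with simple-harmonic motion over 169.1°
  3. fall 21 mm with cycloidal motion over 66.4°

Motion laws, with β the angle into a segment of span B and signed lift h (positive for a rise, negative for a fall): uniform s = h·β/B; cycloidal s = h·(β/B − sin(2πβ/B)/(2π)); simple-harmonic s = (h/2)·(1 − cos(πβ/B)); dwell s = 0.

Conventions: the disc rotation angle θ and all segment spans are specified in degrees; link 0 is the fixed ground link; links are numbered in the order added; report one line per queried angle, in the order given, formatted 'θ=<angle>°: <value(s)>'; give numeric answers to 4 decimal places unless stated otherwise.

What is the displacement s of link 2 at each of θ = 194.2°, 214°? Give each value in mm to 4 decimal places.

seg 1 [0°–124.5°] dwell: s stays 0.0000
seg 2 [124.5°–293.6°] simple-harmonic, h=21: θ=194.2° here. β=69.7, B=169.1. 21/2·(1 − cos(π·0.4122)) = 7.6398 → s = 7.6398
seg 2 [124.5°–293.6°] simple-harmonic, h=21: θ=214° here. β=89.5, B=169.1. 21/2·(1 − cos(π·0.5293)) = 11.4642 → s = 11.4642

θ=194.2°: 7.6398
θ=214°: 11.4642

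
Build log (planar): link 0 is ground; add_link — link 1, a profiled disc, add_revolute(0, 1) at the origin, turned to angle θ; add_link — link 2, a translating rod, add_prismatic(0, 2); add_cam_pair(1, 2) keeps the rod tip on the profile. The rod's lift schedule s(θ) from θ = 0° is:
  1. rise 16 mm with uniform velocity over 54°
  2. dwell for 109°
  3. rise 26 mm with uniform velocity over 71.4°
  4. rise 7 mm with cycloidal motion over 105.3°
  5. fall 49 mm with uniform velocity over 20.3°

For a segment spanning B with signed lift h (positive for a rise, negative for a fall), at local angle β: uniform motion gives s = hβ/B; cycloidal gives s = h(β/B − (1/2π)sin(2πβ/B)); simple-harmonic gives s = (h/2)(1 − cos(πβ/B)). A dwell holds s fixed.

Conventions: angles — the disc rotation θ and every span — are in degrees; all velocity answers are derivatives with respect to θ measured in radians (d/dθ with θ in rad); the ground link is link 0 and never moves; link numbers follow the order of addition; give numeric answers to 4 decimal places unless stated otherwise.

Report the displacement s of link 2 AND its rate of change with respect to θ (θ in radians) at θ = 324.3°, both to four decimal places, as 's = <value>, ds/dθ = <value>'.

seg 1 [0°–54°] uniform, h=16: full span → s += 16 → s = 16.0000
seg 2 [54°–163°] dwell: s stays 16.0000
seg 3 [163°–234.4°] uniform, h=26: full span → s += 26 → s = 42.0000
seg 4 [234.4°–339.7°] cycloidal, h=7: θ=324.3° here. β=89.9, B=105.3. 7·(0.8538 − sin(2π·0.8538)/(2π)) = 6.8619 → s = 48.8619
velocity in seg [234.4°–339.7°] (cycloidal), θ in radians: β = 89.9° = 1.5691 rad, B = 105.3° = 1.8378 rad; ds/dθ = (h/B)(1 − cos(2πβ/B)) = (7/1.8378)(1 − cos(2π·0.8538)) = 1.498060 mm/rad

s = 48.8619, ds/dθ = 1.4981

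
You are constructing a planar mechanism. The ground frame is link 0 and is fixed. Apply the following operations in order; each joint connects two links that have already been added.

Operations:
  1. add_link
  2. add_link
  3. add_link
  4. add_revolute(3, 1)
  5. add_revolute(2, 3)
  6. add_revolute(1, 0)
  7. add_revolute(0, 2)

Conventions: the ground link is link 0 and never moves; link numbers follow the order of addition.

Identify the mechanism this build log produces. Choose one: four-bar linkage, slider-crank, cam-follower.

links: 4 (incl. ground); joints: 4 revolute, 0 prismatic, 0 higher (cam) pair, forming one closed loop
4 links in a single 4R loop → four-bar linkage

four-bar linkage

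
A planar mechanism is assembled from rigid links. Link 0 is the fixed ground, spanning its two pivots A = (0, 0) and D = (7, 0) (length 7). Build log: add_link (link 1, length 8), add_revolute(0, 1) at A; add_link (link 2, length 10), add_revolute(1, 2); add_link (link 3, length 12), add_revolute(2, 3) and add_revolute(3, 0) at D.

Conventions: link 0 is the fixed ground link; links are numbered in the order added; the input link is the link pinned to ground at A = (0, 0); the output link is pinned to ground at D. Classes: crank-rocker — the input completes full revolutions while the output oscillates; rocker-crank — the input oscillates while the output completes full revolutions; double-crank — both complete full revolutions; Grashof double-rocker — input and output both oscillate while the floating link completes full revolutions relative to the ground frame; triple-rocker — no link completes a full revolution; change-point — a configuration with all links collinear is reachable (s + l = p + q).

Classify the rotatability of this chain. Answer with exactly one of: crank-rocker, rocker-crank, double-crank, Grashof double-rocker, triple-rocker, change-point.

lengths: ground=7, input=8, coupler=10, output=12
sorted: s=7 (shortest), l=12 (longest), p+q=18
s + l = 19 vs p + q = 18
s + l > p + q → non-Grashof → no link fully rotates → triple-rocker

triple-rocker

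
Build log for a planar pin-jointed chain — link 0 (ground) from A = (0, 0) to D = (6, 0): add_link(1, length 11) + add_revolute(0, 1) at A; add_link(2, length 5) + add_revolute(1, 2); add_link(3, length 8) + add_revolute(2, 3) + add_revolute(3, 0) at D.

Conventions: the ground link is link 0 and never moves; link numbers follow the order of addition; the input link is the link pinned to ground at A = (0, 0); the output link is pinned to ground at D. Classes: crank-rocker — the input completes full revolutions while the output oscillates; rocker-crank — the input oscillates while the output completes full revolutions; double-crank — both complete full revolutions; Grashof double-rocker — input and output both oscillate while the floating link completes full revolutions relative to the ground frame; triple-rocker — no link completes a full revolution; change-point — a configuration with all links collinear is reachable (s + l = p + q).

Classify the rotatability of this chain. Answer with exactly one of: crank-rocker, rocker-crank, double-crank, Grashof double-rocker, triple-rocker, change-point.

lengths: ground=6, input=11, coupler=5, output=8
sorted: s=5 (shortest), l=11 (longest), p+q=14
s + l = 16 vs p + q = 14
s + l > p + q → non-Grashof → no link fully rotates → triple-rocker

triple-rocker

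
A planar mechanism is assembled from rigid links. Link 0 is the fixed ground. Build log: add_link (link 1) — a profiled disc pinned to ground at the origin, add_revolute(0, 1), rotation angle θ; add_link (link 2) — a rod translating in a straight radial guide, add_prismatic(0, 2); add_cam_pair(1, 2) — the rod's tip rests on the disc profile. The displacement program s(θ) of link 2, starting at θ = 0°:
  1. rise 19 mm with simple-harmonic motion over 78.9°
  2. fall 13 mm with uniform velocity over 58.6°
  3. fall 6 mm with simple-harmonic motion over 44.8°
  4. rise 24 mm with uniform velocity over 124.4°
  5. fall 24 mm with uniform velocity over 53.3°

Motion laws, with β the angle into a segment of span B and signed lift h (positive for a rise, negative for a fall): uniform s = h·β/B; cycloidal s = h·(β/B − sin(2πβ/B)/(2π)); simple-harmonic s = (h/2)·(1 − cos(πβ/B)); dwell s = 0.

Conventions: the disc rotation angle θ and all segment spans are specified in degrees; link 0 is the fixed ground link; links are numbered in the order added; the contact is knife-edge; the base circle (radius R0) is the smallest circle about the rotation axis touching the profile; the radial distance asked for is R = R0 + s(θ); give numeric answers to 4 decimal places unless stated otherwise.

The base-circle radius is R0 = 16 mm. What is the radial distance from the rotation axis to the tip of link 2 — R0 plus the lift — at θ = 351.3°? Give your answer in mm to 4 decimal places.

seg 1 [0°–78.9°] simple-harmonic, h=19: full span → s += 19 → s = 19.0000
seg 2 [78.9°–137.5°] uniform, h=-13: full span → s += -13 → s = 6.0000
seg 3 [137.5°–182.3°] simple-harmonic, h=-6: full span → s += -6 → s = 0.0000
seg 4 [182.3°–306.7°] uniform, h=24: full span → s += 24 → s = 24.0000
seg 5 [306.7°–360°] uniform, h=-24: θ=351.3° here. β=44.6, B=53.3. -24·44.6/53.3 = -20.0826 → s = 3.9174
R = R0 + s = 16 + 3.9174 = 19.9174

19.9174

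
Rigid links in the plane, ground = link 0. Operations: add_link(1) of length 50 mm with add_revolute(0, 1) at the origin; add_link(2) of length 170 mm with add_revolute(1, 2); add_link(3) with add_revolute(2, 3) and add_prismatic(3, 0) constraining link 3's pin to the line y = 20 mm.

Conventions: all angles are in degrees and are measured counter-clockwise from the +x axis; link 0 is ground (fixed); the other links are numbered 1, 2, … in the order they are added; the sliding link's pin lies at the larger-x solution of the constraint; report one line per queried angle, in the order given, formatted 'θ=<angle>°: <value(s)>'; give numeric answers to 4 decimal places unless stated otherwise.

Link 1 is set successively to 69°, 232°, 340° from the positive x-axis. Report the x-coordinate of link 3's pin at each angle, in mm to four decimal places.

geometry: r = 50 mm, L = 170 mm, e = 20 mm
θ=69°: crank pin P = (r cos θ, r sin θ) = (17.918397, 46.679021)
θ=69°: h = r sin θ − e = 46.679021 − 20 = 26.679021
θ=69°: x = r cos θ + √(L² − h²) = 17.918397 + 167.893507 = 185.811905
θ=232°: crank pin P = (r cos θ, r sin θ) = (-30.783074, -39.400538)
θ=232°: h = r sin θ − e = -39.400538 − 20 = -59.400538
θ=232°: x = r cos θ + √(L² − h²) = -30.783074 + 159.284576 = 128.501502
θ=340°: crank pin P = (r cos θ, r sin θ) = (46.984631, -17.101007)
θ=340°: h = r sin θ − e = -17.101007 − 20 = -37.101007
θ=340°: x = r cos θ + √(L² − h²) = 46.984631 + 165.902126 = 212.886757

θ=69°: 185.8119
θ=232°: 128.5015
θ=340°: 212.8868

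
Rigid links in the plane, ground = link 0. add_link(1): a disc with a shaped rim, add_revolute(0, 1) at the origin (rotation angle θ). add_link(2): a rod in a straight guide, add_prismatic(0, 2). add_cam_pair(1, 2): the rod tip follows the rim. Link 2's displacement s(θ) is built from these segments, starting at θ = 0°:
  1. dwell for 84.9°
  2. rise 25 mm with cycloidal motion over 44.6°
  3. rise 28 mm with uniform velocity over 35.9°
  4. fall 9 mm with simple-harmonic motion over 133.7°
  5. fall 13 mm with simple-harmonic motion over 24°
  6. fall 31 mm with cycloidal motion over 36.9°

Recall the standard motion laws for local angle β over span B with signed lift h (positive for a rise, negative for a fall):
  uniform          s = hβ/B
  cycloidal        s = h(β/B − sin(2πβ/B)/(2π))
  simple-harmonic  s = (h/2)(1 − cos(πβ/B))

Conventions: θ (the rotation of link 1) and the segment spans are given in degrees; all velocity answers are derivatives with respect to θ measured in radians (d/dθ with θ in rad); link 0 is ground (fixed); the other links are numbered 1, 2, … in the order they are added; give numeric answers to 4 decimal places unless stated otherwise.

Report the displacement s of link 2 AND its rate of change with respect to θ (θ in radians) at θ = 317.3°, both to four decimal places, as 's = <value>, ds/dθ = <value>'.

segment 1 (0° to 84.9°, dwell): s unchanged at 0.0000
segment 2 (84.9° to 129.5°, cycloidal, h = 25) is passed completely: s = 0.0000 + (25) = 25.0000
segment 3 (129.5° to 165.4°, uniform, h = 28) is passed completely: s = 25.0000 + (28) = 53.0000
segment 4 (165.4° to 299.1°, simple-harmonic, h = -9) is passed completely: s = 53.0000 + (-9) = 44.0000
θ = 317.3° falls in segment 5 (299.1° to 323.1°, simple-harmonic, h = -13): β = 317.3 − 299.1 = 18.2°, B = 24°; Δs = -13/2·(1 − cos(π·0.7583)) = -11.2149; s = 44.0000 − 11.2149 = 32.7851
velocity in seg [299.1°–323.1°] (simple-harmonic), θ in radians: β = 18.2° = 0.3176 rad, B = 24° = 0.4189 rad; ds/dθ = (πh/(2B)) sin(πβ/B) = (π·(-13)/(2·0.4189)) sin(π·0.7583) = -33.557286 mm/rad

s = 32.7851, ds/dθ = -33.5573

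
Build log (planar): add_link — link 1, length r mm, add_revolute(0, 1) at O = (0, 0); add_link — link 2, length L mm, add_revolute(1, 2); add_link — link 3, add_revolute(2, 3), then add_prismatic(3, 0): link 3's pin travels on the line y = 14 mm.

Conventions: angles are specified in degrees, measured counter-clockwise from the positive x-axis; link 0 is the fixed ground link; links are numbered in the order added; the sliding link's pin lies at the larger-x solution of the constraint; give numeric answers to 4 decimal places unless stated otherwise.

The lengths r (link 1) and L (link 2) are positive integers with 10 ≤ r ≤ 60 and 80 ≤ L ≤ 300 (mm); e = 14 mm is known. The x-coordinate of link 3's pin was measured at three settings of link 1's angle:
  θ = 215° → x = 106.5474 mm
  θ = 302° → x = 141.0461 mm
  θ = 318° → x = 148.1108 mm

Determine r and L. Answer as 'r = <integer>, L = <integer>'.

constraint per measurement: (x − r cos θ)² + (r sin θ − e)² = L²
subtracting the θ₁ and θ₂ equations cancels the r² and L² terms:
r = (x₁² − x₂²) / (2[(x₁cos θ₁ + e sin θ₁) − (x₂cos θ₂ + e sin θ₂)]) = 27.0000 → r = 27
L² = (x₁ − r cos θ₁)² + (r sin θ₁ − e)² = 17424.0123 → L = 132.0000 → L = 132
check at θ₃=318°: x = 148.1108 (printed 148.1108) ✓

r = 27, L = 132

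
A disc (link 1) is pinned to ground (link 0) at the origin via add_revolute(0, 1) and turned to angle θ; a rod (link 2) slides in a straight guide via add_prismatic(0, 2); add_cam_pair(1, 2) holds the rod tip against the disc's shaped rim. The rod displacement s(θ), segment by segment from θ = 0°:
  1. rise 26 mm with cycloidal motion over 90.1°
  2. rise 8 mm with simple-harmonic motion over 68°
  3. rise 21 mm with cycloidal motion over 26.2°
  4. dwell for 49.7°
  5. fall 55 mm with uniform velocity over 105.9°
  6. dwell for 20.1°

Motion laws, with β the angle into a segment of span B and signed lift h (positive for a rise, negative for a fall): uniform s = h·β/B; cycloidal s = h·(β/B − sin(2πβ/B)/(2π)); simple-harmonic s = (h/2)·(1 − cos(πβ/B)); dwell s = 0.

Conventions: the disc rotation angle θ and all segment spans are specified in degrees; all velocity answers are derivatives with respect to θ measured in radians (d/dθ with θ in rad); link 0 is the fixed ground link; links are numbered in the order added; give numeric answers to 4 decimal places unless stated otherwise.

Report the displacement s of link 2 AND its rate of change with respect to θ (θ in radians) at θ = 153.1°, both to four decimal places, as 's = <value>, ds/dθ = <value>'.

segment 1 (0° to 90.1°, cycloidal, h = 26) is passed completely: s = 0.0000 + (26) = 26.0000
θ = 153.1° falls in segment 2 (90.1° to 158.1°, simple-harmonic, h = 8): β = 153.1 − 90.1 = 63°, B = 68°; Δs = 8/2·(1 − cos(π·0.9265)) = 7.8938; s = 26.0000 + 7.8938 = 33.8938
velocity in seg [90.1°–158.1°] (simple-harmonic), θ in radians: β = 63° = 1.0996 rad, B = 68° = 1.1868 rad; ds/dθ = (πh/(2B)) sin(πβ/B) = (π·8/(2·1.1868)) sin(π·0.9265) = 2.424182 mm/rad

s = 33.8938, ds/dθ = 2.4242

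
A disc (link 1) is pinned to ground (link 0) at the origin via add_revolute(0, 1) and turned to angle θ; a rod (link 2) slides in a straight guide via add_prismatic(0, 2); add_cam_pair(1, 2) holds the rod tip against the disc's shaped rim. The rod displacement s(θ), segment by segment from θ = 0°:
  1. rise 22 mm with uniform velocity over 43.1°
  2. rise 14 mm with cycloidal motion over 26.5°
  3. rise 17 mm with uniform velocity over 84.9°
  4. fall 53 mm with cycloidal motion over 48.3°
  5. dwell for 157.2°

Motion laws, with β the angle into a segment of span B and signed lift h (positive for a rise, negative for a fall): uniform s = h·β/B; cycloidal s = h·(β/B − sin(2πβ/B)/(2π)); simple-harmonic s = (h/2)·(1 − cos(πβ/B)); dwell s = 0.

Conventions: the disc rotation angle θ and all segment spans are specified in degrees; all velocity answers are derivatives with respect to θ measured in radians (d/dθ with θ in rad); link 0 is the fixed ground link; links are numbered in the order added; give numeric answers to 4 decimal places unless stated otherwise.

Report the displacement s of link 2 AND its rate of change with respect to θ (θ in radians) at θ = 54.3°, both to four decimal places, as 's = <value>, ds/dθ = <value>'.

segment 1 (0° to 43.1°, uniform, h = 22) is passed completely: s = 0.0000 + (22) = 22.0000
θ = 54.3° falls in segment 2 (43.1° to 69.6°, cycloidal, h = 14): β = 54.3 − 43.1 = 11.2°, B = 26.5°; Δs = 14·(0.4226 − sin(2π·0.4226)/(2π)) = 4.8761; s = 22.0000 + 4.8761 = 26.8761
velocity in seg [43.1°–69.6°] (cycloidal), θ in radians: β = 11.2° = 0.1955 rad, B = 26.5° = 0.4625 rad; ds/dθ = (h/B)(1 − cos(2πβ/B)) = (14/0.4625)(1 − cos(2π·0.4226)) = 57.033167 mm/rad

s = 26.8761, ds/dθ = 57.0332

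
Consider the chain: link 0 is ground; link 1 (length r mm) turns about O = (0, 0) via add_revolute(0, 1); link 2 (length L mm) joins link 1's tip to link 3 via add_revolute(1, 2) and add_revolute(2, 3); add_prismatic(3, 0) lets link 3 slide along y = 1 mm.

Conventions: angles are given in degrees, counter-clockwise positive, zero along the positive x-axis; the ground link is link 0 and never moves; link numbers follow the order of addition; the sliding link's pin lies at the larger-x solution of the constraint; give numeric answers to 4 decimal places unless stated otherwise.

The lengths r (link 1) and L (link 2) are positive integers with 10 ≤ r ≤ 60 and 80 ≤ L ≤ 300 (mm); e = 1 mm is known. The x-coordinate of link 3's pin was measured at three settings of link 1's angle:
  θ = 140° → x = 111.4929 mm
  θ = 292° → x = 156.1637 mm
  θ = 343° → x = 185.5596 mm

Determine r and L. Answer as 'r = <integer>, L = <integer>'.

constraint per measurement: (x − r cos θ)² + (r sin θ − e)² = L²
subtracting the θ₁ and θ₂ equations cancels the r² and L² terms:
r = (x₁² − x₂²) / (2[(x₁cos θ₁ + e sin θ₁) − (x₂cos θ₂ + e sin θ₂)]) = 42.0000 → r = 42
L² = (x₁ − r cos θ₁)² + (r sin θ₁ − e)² = 21315.9880 → L = 146.0000 → L = 146
check at θ₃=343°: x = 185.5596 (printed 185.5596) ✓

r = 42, L = 146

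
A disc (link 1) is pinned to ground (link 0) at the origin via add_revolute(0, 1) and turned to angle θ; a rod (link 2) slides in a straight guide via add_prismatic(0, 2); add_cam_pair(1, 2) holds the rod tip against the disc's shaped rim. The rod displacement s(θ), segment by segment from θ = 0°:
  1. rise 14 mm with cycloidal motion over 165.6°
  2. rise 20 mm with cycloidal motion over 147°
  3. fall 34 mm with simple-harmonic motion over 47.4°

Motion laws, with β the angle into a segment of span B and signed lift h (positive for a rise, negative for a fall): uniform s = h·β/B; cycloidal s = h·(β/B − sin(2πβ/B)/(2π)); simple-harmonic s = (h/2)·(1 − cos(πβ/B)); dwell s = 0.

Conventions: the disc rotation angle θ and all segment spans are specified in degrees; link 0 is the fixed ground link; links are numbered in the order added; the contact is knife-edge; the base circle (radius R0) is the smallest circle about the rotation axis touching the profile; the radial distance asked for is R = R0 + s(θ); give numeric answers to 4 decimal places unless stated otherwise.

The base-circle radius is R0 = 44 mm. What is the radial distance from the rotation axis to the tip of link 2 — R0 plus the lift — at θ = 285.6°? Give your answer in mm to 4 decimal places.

segment 1 (0° to 165.6°, cycloidal, h = 14) is passed completely: s = 0.0000 + (14) = 14.0000
θ = 285.6° falls in segment 2 (165.6° to 312.6°, cycloidal, h = 20): β = 285.6 − 165.6 = 120°, B = 147°; Δs = 20·(0.8163 − sin(2π·0.8163)/(2π)) = 19.2372; s = 14.0000 + 19.2372 = 33.2372
R = R0 + s = 44 + 33.2372 = 77.2372

77.2372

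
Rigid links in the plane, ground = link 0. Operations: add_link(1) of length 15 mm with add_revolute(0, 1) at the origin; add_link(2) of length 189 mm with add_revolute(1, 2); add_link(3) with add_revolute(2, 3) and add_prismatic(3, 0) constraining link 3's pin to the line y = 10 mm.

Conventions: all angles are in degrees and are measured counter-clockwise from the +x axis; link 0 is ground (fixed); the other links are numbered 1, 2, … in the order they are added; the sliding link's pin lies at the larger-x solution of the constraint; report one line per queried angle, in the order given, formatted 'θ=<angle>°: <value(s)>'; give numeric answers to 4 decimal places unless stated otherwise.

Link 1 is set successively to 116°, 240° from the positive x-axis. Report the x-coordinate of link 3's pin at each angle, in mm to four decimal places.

geometry: r = 15 mm, L = 189 mm, e = 10 mm
θ=116°: crank pin P = (r cos θ, r sin θ) = (-6.575567, 13.481911)
θ=116°: h = r sin θ − e = 13.481911 − 10 = 3.481911
θ=116°: x = r cos θ + √(L² − h²) = -6.575567 + 188.967924 = 182.392357
θ=240°: crank pin P = (r cos θ, r sin θ) = (-7.500000, -12.990381)
θ=240°: h = r sin θ − e = -12.990381 − 10 = -22.990381
θ=240°: x = r cos θ + √(L² − h²) = -7.500000 + 187.596488 = 180.096488

θ=116°: 182.3924
θ=240°: 180.0965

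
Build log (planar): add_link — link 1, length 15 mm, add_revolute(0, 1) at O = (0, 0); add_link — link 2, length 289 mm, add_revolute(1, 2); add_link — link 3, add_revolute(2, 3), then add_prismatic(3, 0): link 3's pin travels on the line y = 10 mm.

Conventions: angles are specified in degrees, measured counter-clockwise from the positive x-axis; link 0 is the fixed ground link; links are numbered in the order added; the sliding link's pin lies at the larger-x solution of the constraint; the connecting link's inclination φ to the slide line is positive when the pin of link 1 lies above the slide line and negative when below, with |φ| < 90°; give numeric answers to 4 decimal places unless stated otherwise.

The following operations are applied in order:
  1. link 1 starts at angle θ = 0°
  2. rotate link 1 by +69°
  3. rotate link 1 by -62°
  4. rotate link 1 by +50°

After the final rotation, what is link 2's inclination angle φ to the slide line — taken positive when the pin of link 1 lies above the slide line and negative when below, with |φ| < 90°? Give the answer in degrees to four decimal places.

geometry: r = 15 mm, L = 289 mm, e = 10 mm; θ starts at 0°
rotate link 1 by +69°: θ ← 0° +69° = 69°
rotate link 1 by -62°: θ ← 69° -62° = 7°
rotate link 1 by +50°: θ ← 7° +50° = 57°
h = r sin θ − e = 12.580059 − 10 = 2.580059
sin φ = h / L = 2.580059 / 289 = 0.00892754
φ = arcsin(0.00892754) = 0.511517°

0.5115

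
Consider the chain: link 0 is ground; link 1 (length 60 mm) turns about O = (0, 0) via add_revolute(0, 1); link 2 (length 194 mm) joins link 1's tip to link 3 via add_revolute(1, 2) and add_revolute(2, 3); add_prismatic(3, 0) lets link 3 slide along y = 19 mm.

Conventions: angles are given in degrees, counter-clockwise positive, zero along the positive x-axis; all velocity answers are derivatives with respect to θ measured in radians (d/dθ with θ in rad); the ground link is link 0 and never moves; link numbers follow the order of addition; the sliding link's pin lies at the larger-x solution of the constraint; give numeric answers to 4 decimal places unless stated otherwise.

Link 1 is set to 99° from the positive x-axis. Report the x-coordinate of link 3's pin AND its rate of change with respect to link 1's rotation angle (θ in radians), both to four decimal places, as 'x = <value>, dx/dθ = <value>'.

geometry: r = 60 mm, L = 194 mm, e = 19 mm
crank pin P = (r cos θ, r sin θ) = (-9.386068, 59.261300)
h = r sin θ − e = 59.261300 − 19 = 40.261300
x = r cos θ + √(L² − h²) = -9.386068 + 189.776257 = 180.390189
dx/dθ = −r sin θ − h·r cos θ/√(L² − h²) (θ in radians; h = 40.261300) = -57.270033

x = 180.3902, dx/dθ = -57.2700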